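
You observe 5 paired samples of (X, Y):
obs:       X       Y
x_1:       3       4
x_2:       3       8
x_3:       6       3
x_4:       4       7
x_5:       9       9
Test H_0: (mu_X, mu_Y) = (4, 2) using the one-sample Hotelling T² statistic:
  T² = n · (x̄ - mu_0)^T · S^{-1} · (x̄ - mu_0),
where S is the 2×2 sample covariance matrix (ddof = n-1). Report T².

Step 1 — sample mean vector:
  mean(X) = (3 + 3 + 6 + 4 + 9) / 5 = 25/5 = 5
  mean(Y) = (4 + 8 + 3 + 7 + 9) / 5 = 31/5 = 6.2
  x̄ = (5, 6.2),  deviation x̄ - mu_0 = (5, 6.2) - (4, 2) = (1, 4.2).

Step 2 — sample covariance matrix, S[i,j] = (1/(n-1)) · Σ_k (x_{k,i} - mean_i) · (x_{k,j} - mean_j), divisor n-1 = 4:
  S[X,X] = ((-2)·(-2) + (-2)·(-2) + (1)·(1) + (-1)·(-1) + (4)·(4)) / 4 = 26/4 = 6.5
  S[X,Y] = ((-2)·(-2.2) + (-2)·(1.8) + (1)·(-3.2) + (-1)·(0.8) + (4)·(2.8)) / 4 = 8/4 = 2
  S[Y,Y] = ((-2.2)·(-2.2) + (1.8)·(1.8) + (-3.2)·(-3.2) + (0.8)·(0.8) + (2.8)·(2.8)) / 4 = 26.8/4 = 6.7
  S = [[6.5, 2],
 [2, 6.7]].

Step 3 — invert S. det(S) = 6.5·6.7 - (2)² = 39.55.
  S^{-1} = (1/det) · [[d, -b], [-b, a]] = [[0.1694, -0.0506],
 [-0.0506, 0.1643]].

Step 4 — quadratic form (x̄ - mu_0)^T · S^{-1} · (x̄ - mu_0):
  S^{-1} · (x̄ - mu_0) = (-0.043, 0.6397),
  (x̄ - mu_0)^T · [...] = (1)·(-0.043) + (4.2)·(0.6397) = 2.6437.

Step 5 — scale by n: T² = 5 · 2.6437 = 13.2187.

T² ≈ 13.2187


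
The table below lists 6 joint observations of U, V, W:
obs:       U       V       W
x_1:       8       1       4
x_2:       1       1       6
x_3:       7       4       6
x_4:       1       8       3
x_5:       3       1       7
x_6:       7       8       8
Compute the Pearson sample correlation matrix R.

Step 1 — column means:
  mean(U) = (8 + 1 + 7 + 1 + 3 + 7) / 6 = 27/6 = 4.5
  mean(V) = (1 + 1 + 4 + 8 + 1 + 8) / 6 = 23/6 = 3.8333
  mean(W) = (4 + 6 + 6 + 3 + 7 + 8) / 6 = 34/6 = 5.6667

Step 2 — sample variances and covariances s[i,j] = (1/(n-1)) · Σ_k (x_{k,i} - mean_i) · (x_{k,j} - mean_j), with n-1 = 5:
  s[U,U] = ((3.5)·(3.5) + (-3.5)·(-3.5) + (2.5)·(2.5) + (-3.5)·(-3.5) + (-1.5)·(-1.5) + (2.5)·(2.5)) / 5 = 51.5/5 = 10.3
  s[U,V] = ((3.5)·(-2.8333) + (-3.5)·(-2.8333) + (2.5)·(0.1667) + (-3.5)·(4.1667) + (-1.5)·(-2.8333) + (2.5)·(4.1667)) / 5 = 0.5/5 = 0.1
  s[U,W] = ((3.5)·(-1.6667) + (-3.5)·(0.3333) + (2.5)·(0.3333) + (-3.5)·(-2.6667) + (-1.5)·(1.3333) + (2.5)·(2.3333)) / 5 = 7/5 = 1.4
  s[V,V] = ((-2.8333)·(-2.8333) + (-2.8333)·(-2.8333) + (0.1667)·(0.1667) + (4.1667)·(4.1667) + (-2.8333)·(-2.8333) + (4.1667)·(4.1667)) / 5 = 58.8333/5 = 11.7667
  s[V,W] = ((-2.8333)·(-1.6667) + (-2.8333)·(0.3333) + (0.1667)·(0.3333) + (4.1667)·(-2.6667) + (-2.8333)·(1.3333) + (4.1667)·(2.3333)) / 5 = -1.3333/5 = -0.2667
  s[W,W] = ((-1.6667)·(-1.6667) + (0.3333)·(0.3333) + (0.3333)·(0.3333) + (-2.6667)·(-2.6667) + (1.3333)·(1.3333) + (2.3333)·(2.3333)) / 5 = 17.3333/5 = 3.4667
  Sample standard deviations s_i = √(s[i,i]):
  s(U) = √(10.3) = 3.2094
  s(V) = √(11.7667) = 3.4303
  s(W) = √(3.4667) = 1.8619

Step 3 — r_{ij} = s_{ij} / (s_i · s_j):
  r[U,U] = 1 (diagonal).
  r[U,V] = 0.1 / (3.2094 · 3.4303) = 0.1 / 11.0089 = 0.0091
  r[U,W] = 1.4 / (3.2094 · 1.8619) = 1.4 / 5.9755 = 0.2343
  r[V,V] = 1 (diagonal).
  r[V,W] = -0.2667 / (3.4303 · 1.8619) = -0.2667 / 6.3868 = -0.0418
  r[W,W] = 1 (diagonal).

R is symmetric with unit diagonal. Assembling:

R = [[1, 0.0091, 0.2343],
 [0.0091, 1, -0.0418],
 [0.2343, -0.0418, 1]]


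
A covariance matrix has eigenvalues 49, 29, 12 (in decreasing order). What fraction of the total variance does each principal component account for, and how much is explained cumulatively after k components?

Step 1 — total variance = trace(Sigma) = Σ λ_i = 49 + 29 + 12 = 90.

Step 2 — fraction explained by component i = λ_i / Σ λ:
  PC1: 49/90 = 0.5444
  PC2: 29/90 = 0.3222
  PC3: 12/90 = 0.1333

Step 3 — cumulative fraction after k components = (λ_1 + ... + λ_k) / Σ λ:
  k = 1: 49/90 = 0.5444
  k = 2: (49 + 29)/90 = 78/90 = 0.8667
  k = 3: (49 + 29 + 12)/90 = 90/90 = 1

Summary (fraction, with percent):

explained: PC1 0.5444 (54.44%), PC2 0.3222 (32.22%), PC3 0.1333 (13.33%);  cumulative: 0.5444, 0.8667, 1


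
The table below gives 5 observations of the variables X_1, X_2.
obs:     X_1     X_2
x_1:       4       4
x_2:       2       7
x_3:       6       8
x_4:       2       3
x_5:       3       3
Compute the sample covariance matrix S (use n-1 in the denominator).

Step 1 — column means:
  mean(X_1) = (4 + 2 + 6 + 2 + 3) / 5 = 17/5 = 3.4
  mean(X_2) = (4 + 7 + 8 + 3 + 3) / 5 = 25/5 = 5

Step 2 — sample covariance S[i,j] = (1/(n-1)) · Σ_k (x_{k,i} - mean_i) · (x_{k,j} - mean_j), with n-1 = 4.
  S[X_1,X_1] = ((0.6)·(0.6) + (-1.4)·(-1.4) + (2.6)·(2.6) + (-1.4)·(-1.4) + (-0.4)·(-0.4)) / 4 = 11.2/4 = 2.8
  S[X_1,X_2] = ((0.6)·(-1) + (-1.4)·(2) + (2.6)·(3) + (-1.4)·(-2) + (-0.4)·(-2)) / 4 = 8/4 = 2
  S[X_2,X_2] = ((-1)·(-1) + (2)·(2) + (3)·(3) + (-2)·(-2) + (-2)·(-2)) / 4 = 22/4 = 5.5

S is symmetric (S[j,i] = S[i,j]). Assembling:

S = [[2.8, 2],
 [2, 5.5]]


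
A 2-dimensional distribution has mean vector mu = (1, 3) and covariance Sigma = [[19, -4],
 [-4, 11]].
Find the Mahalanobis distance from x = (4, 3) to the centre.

Step 1 — centre the observation: (x - mu) = (3, 0).

Step 2 — invert Sigma. det(Sigma) = 19·11 - (-4)² = 193.
  Sigma^{-1} = (1/det) · [[d, -b], [-b, a]] = [[0.057, 0.0207],
 [0.0207, 0.0984]].

Step 3 — form the quadratic (x - mu)^T · Sigma^{-1} · (x - mu):
  Sigma^{-1} · (x - mu) = (0.171, 0.0622).
  (x - mu)^T · [Sigma^{-1} · (x - mu)] = (3)·(0.171) + (0)·(0.0622) = 0.513.

Step 4 — take square root: d = √(0.513) ≈ 0.7162.

d(x, mu) = √(0.513) ≈ 0.7162


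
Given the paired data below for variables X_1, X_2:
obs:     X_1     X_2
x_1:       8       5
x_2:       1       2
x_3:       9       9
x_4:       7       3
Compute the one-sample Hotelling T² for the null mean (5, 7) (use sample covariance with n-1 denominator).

Step 1 — sample mean vector:
  mean(X_1) = (8 + 1 + 9 + 7) / 4 = 25/4 = 6.25
  mean(X_2) = (5 + 2 + 9 + 3) / 4 = 19/4 = 4.75
  x̄ = (6.25, 4.75),  deviation x̄ - mu_0 = (6.25, 4.75) - (5, 7) = (1.25, -2.25).

Step 2 — sample covariance matrix, S[i,j] = (1/(n-1)) · Σ_k (x_{k,i} - mean_i) · (x_{k,j} - mean_j), divisor n-1 = 3:
  S[X_1,X_1] = ((1.75)·(1.75) + (-5.25)·(-5.25) + (2.75)·(2.75) + (0.75)·(0.75)) / 3 = 38.75/3 = 12.9167
  S[X_1,X_2] = ((1.75)·(0.25) + (-5.25)·(-2.75) + (2.75)·(4.25) + (0.75)·(-1.75)) / 3 = 25.25/3 = 8.4167
  S[X_2,X_2] = ((0.25)·(0.25) + (-2.75)·(-2.75) + (4.25)·(4.25) + (-1.75)·(-1.75)) / 3 = 28.75/3 = 9.5833
  S = [[12.9167, 8.4167],
 [8.4167, 9.5833]].

Step 3 — invert S. det(S) = 12.9167·9.5833 - (8.4167)² = 52.9444.
  S^{-1} = (1/det) · [[d, -b], [-b, a]] = [[0.181, -0.159],
 [-0.159, 0.244]].

Step 4 — quadratic form (x̄ - mu_0)^T · S^{-1} · (x̄ - mu_0):
  S^{-1} · (x̄ - mu_0) = (0.5839, -0.7476),
  (x̄ - mu_0)^T · [...] = (1.25)·(0.5839) + (-2.25)·(-0.7476) = 2.4121.

Step 5 — scale by n: T² = 4 · 2.4121 = 9.6485.

T² ≈ 9.6485


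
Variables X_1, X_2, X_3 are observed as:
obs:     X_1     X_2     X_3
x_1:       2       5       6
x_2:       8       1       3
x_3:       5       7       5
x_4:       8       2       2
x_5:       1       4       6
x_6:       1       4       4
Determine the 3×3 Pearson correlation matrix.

Step 1 — column means:
  mean(X_1) = (2 + 8 + 5 + 8 + 1 + 1) / 6 = 25/6 = 4.1667
  mean(X_2) = (5 + 1 + 7 + 2 + 4 + 4) / 6 = 23/6 = 3.8333
  mean(X_3) = (6 + 3 + 5 + 2 + 6 + 4) / 6 = 26/6 = 4.3333

Step 2 — sample variances and covariances s[i,j] = (1/(n-1)) · Σ_k (x_{k,i} - mean_i) · (x_{k,j} - mean_j), with n-1 = 5:
  s[X_1,X_1] = ((-2.1667)·(-2.1667) + (3.8333)·(3.8333) + (0.8333)·(0.8333) + (3.8333)·(3.8333) + (-3.1667)·(-3.1667) + (-3.1667)·(-3.1667)) / 5 = 54.8333/5 = 10.9667
  s[X_1,X_2] = ((-2.1667)·(1.1667) + (3.8333)·(-2.8333) + (0.8333)·(3.1667) + (3.8333)·(-1.8333) + (-3.1667)·(0.1667) + (-3.1667)·(0.1667)) / 5 = -18.8333/5 = -3.7667
  s[X_1,X_3] = ((-2.1667)·(1.6667) + (3.8333)·(-1.3333) + (0.8333)·(0.6667) + (3.8333)·(-2.3333) + (-3.1667)·(1.6667) + (-3.1667)·(-0.3333)) / 5 = -21.3333/5 = -4.2667
  s[X_2,X_2] = ((1.1667)·(1.1667) + (-2.8333)·(-2.8333) + (3.1667)·(3.1667) + (-1.8333)·(-1.8333) + (0.1667)·(0.1667) + (0.1667)·(0.1667)) / 5 = 22.8333/5 = 4.5667
  s[X_2,X_3] = ((1.1667)·(1.6667) + (-2.8333)·(-1.3333) + (3.1667)·(0.6667) + (-1.8333)·(-2.3333) + (0.1667)·(1.6667) + (0.1667)·(-0.3333)) / 5 = 12.3333/5 = 2.4667
  s[X_3,X_3] = ((1.6667)·(1.6667) + (-1.3333)·(-1.3333) + (0.6667)·(0.6667) + (-2.3333)·(-2.3333) + (1.6667)·(1.6667) + (-0.3333)·(-0.3333)) / 5 = 13.3333/5 = 2.6667
  Sample standard deviations s_i = √(s[i,i]):
  s(X_1) = √(10.9667) = 3.3116
  s(X_2) = √(4.5667) = 2.137
  s(X_3) = √(2.6667) = 1.633

Step 3 — r_{ij} = s_{ij} / (s_i · s_j):
  r[X_1,X_1] = 1 (diagonal).
  r[X_1,X_2] = -3.7667 / (3.3116 · 2.137) = -3.7667 / 7.0768 = -0.5323
  r[X_1,X_3] = -4.2667 / (3.3116 · 1.633) = -4.2667 / 5.4078 = -0.789
  r[X_2,X_2] = 1 (diagonal).
  r[X_2,X_3] = 2.4667 / (2.137 · 1.633) = 2.4667 / 3.4897 = 0.7068
  r[X_3,X_3] = 1 (diagonal).

R is symmetric with unit diagonal. Assembling:

R = [[1, -0.5323, -0.789],
 [-0.5323, 1, 0.7068],
 [-0.789, 0.7068, 1]]


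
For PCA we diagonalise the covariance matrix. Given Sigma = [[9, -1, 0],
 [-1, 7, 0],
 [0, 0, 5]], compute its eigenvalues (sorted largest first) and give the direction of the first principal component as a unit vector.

Step 1 — characteristic polynomial p(λ) = det(λI - Sigma) = λ³ - tr·λ² + c_1·λ - det, where tr = trace, c_1 = sum of the principal 2×2 minors, det = det(Sigma):
  tr = 9 + 7 + 5 = 21,
  c_1 = (9·7 - (-1)²) + (9·5 - (0)²) + (7·5 - (0)²) = 62 + 45 + 35 = 142,
  det = 9·(7·5 - (0)²) - (-1)·((-1)·5 - (0)·(0)) + (0)·((-1)·(0) - 7·(0)) = 9·(35) - (-1)·(-5) + (0)·(0) = 310.
  So p(λ) = λ³ - 21λ² + 142λ - 310.
Step 2 — look for an integer root (rational root theorem: any rational root is an integer divisor of 310). Testing λ = 5:
  p(5) = 125 - 525 + 710 - 310 = 0  ✓
  Dividing out (λ - 5): p(λ) = (λ - 5)(λ² - 16λ + 62).
Step 3 — remaining eigenvalues from the quadratic λ² - 16λ + 62 = 0:
  Δ = 16² - 4·62 = 256 - 248 = 8,  λ = (16 ± √8)/2 = (16 ± 2.8284)/2 ≈ 9.4142 or 6.5858.
  Sorted: λ_1 = 9.4142,  λ_2 = 6.5858,  λ_3 = 5  (check: sum = 21 = tr ✓).

Step 4 — unit eigenvector for λ_1 ≈ 9.4142: v spans the null space of (Sigma - λ_1 I), whose rows are
  r_1 = (-0.4142, -1, 0),  r_2 = (-1, -2.4142, 0),  r_3 = (0, 0, -4.4142).
  v is orthogonal to every row, so take v ∝ r_1 × r_3 = ((-1)·(-4.4142) - (0)·(0), (0)·(0) - (-0.4142)·(-4.4142), (-0.4142)·(0) - (-1)·(0)) ≈ (4.4142, -1.8284, 0).
  Let u = (4.4142, -1.8284, 0).
  ||u|| = √((4.4142)² + (-1.8284)² + (0)²) = √(22.8284) ≈ 4.7779,  v_1 = u/||u|| ≈ (0.9239, -0.3827, 0) (||v_1|| = 1).

λ_1 = 9.4142,  λ_2 = 6.5858,  λ_3 = 5;  v_1 ≈ (0.9239, -0.3827, 0)


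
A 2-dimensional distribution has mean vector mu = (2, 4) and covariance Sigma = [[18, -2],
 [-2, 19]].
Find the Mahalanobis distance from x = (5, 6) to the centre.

Step 1 — centre the observation: (x - mu) = (3, 2).

Step 2 — invert Sigma. det(Sigma) = 18·19 - (-2)² = 338.
  Sigma^{-1} = (1/det) · [[d, -b], [-b, a]] = [[0.0562, 0.0059],
 [0.0059, 0.0533]].

Step 3 — form the quadratic (x - mu)^T · Sigma^{-1} · (x - mu):
  Sigma^{-1} · (x - mu) = (0.1805, 0.1243).
  (x - mu)^T · [Sigma^{-1} · (x - mu)] = (3)·(0.1805) + (2)·(0.1243) = 0.7899.

Step 4 — take square root: d = √(0.7899) ≈ 0.8888.

d(x, mu) = √(0.7899) ≈ 0.8888


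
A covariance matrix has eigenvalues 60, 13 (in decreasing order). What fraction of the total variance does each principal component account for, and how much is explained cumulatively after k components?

Step 1 — total variance = trace(Sigma) = Σ λ_i = 60 + 13 = 73.

Step 2 — fraction explained by component i = λ_i / Σ λ:
  PC1: 60/73 = 0.8219
  PC2: 13/73 = 0.1781

Step 3 — cumulative fraction after k components = (λ_1 + ... + λ_k) / Σ λ:
  k = 1: 60/73 = 0.8219
  k = 2: (60 + 13)/73 = 73/73 = 1

Summary (fraction, with percent):

explained: PC1 0.8219 (82.19%), PC2 0.1781 (17.81%);  cumulative: 0.8219, 1


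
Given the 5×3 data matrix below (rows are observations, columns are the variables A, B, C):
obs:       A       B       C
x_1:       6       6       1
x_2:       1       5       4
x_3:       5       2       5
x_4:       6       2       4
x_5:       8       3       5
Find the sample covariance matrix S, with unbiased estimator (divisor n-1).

Step 1 — column means:
  mean(A) = (6 + 1 + 5 + 6 + 8) / 5 = 26/5 = 5.2
  mean(B) = (6 + 5 + 2 + 2 + 3) / 5 = 18/5 = 3.6
  mean(C) = (1 + 4 + 5 + 4 + 5) / 5 = 19/5 = 3.8

Step 2 — sample covariance S[i,j] = (1/(n-1)) · Σ_k (x_{k,i} - mean_i) · (x_{k,j} - mean_j), with n-1 = 4.
  S[A,A] = ((0.8)·(0.8) + (-4.2)·(-4.2) + (-0.2)·(-0.2) + (0.8)·(0.8) + (2.8)·(2.8)) / 4 = 26.8/4 = 6.7
  S[A,B] = ((0.8)·(2.4) + (-4.2)·(1.4) + (-0.2)·(-1.6) + (0.8)·(-1.6) + (2.8)·(-0.6)) / 4 = -6.6/4 = -1.65
  S[A,C] = ((0.8)·(-2.8) + (-4.2)·(0.2) + (-0.2)·(1.2) + (0.8)·(0.2) + (2.8)·(1.2)) / 4 = 0.2/4 = 0.05
  S[B,B] = ((2.4)·(2.4) + (1.4)·(1.4) + (-1.6)·(-1.6) + (-1.6)·(-1.6) + (-0.6)·(-0.6)) / 4 = 13.2/4 = 3.3
  S[B,C] = ((2.4)·(-2.8) + (1.4)·(0.2) + (-1.6)·(1.2) + (-1.6)·(0.2) + (-0.6)·(1.2)) / 4 = -9.4/4 = -2.35
  S[C,C] = ((-2.8)·(-2.8) + (0.2)·(0.2) + (1.2)·(1.2) + (0.2)·(0.2) + (1.2)·(1.2)) / 4 = 10.8/4 = 2.7

S is symmetric (S[j,i] = S[i,j]). Assembling:

S = [[6.7, -1.65, 0.05],
 [-1.65, 3.3, -2.35],
 [0.05, -2.35, 2.7]]


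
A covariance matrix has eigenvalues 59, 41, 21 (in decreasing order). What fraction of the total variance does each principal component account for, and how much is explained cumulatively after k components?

Step 1 — total variance = trace(Sigma) = Σ λ_i = 59 + 41 + 21 = 121.

Step 2 — fraction explained by component i = λ_i / Σ λ:
  PC1: 59/121 = 0.4876
  PC2: 41/121 = 0.3388
  PC3: 21/121 = 0.1736

Step 3 — cumulative fraction after k components = (λ_1 + ... + λ_k) / Σ λ:
  k = 1: 59/121 = 0.4876
  k = 2: (59 + 41)/121 = 100/121 = 0.8264
  k = 3: (59 + 41 + 21)/121 = 121/121 = 1

Summary (fraction, with percent):

explained: PC1 0.4876 (48.76%), PC2 0.3388 (33.88%), PC3 0.1736 (17.36%);  cumulative: 0.4876, 0.8264, 1


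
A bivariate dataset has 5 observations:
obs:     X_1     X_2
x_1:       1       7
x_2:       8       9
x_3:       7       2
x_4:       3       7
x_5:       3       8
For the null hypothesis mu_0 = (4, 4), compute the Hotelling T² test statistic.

Step 1 — sample mean vector:
  mean(X_1) = (1 + 8 + 7 + 3 + 3) / 5 = 22/5 = 4.4
  mean(X_2) = (7 + 9 + 2 + 7 + 8) / 5 = 33/5 = 6.6
  x̄ = (4.4, 6.6),  deviation x̄ - mu_0 = (4.4, 6.6) - (4, 4) = (0.4, 2.6).

Step 2 — sample covariance matrix, S[i,j] = (1/(n-1)) · Σ_k (x_{k,i} - mean_i) · (x_{k,j} - mean_j), divisor n-1 = 4:
  S[X_1,X_1] = ((-3.4)·(-3.4) + (3.6)·(3.6) + (2.6)·(2.6) + (-1.4)·(-1.4) + (-1.4)·(-1.4)) / 4 = 35.2/4 = 8.8
  S[X_1,X_2] = ((-3.4)·(0.4) + (3.6)·(2.4) + (2.6)·(-4.6) + (-1.4)·(0.4) + (-1.4)·(1.4)) / 4 = -7.2/4 = -1.8
  S[X_2,X_2] = ((0.4)·(0.4) + (2.4)·(2.4) + (-4.6)·(-4.6) + (0.4)·(0.4) + (1.4)·(1.4)) / 4 = 29.2/4 = 7.3
  S = [[8.8, -1.8],
 [-1.8, 7.3]].

Step 3 — invert S. det(S) = 8.8·7.3 - (-1.8)² = 61.
  S^{-1} = (1/det) · [[d, -b], [-b, a]] = [[0.1197, 0.0295],
 [0.0295, 0.1443]].

Step 4 — quadratic form (x̄ - mu_0)^T · S^{-1} · (x̄ - mu_0):
  S^{-1} · (x̄ - mu_0) = (0.1246, 0.3869),
  (x̄ - mu_0)^T · [...] = (0.4)·(0.1246) + (2.6)·(0.3869) = 1.0557.

Step 5 — scale by n: T² = 5 · 1.0557 = 5.2787.

T² ≈ 5.2787


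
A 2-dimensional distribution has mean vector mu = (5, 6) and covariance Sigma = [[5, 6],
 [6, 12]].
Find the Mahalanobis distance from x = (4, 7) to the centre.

Step 1 — centre the observation: (x - mu) = (-1, 1).

Step 2 — invert Sigma. det(Sigma) = 5·12 - (6)² = 24.
  Sigma^{-1} = (1/det) · [[d, -b], [-b, a]] = [[0.5, -0.25],
 [-0.25, 0.2083]].

Step 3 — form the quadratic (x - mu)^T · Sigma^{-1} · (x - mu):
  Sigma^{-1} · (x - mu) = (-0.75, 0.4583).
  (x - mu)^T · [Sigma^{-1} · (x - mu)] = (-1)·(-0.75) + (1)·(0.4583) = 1.2083.

Step 4 — take square root: d = √(1.2083) ≈ 1.0992.

d(x, mu) = √(1.2083) ≈ 1.0992


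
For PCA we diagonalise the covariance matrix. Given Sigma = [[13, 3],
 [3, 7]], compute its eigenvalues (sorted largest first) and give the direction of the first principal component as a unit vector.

Step 1 — characteristic polynomial of 2×2 Sigma:
  det(Sigma - λI) = λ² - trace · λ + det = 0.
  trace = 13 + 7 = 20, det = 13·7 - (3)² = 82.
Step 2 — discriminant:
  Δ = trace² - 4·det = 400 - 328 = 72.
Step 3 — eigenvalues:
  λ = (trace ± √Δ)/2 = (20 ± 8.4853)/2,
  λ_1 = 14.2426,  λ_2 = 5.7574.

Step 4 — unit eigenvector for λ_1: solve (Sigma - λ_1 I)v = 0. First row:
  (13 - 14.2426)·v_x + (3)·v_y = 0, i.e. (-1.2426)·v_x + (3)·v_y = 0,
  so v ∝ (b, λ_1 - a) = (3, 1.2426) = u.
  ||u|| = √((3)² + (1.2426)²) = √(10.5442) ≈ 3.2472,
  v_1 = u/||u|| ≈ (0.9239, 0.3827) (||v_1|| = 1).

λ_1 = 14.2426,  λ_2 = 5.7574;  v_1 ≈ (0.9239, 0.3827)


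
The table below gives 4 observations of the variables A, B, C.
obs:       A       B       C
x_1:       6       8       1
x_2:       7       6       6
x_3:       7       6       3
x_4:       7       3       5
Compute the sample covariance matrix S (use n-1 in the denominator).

Step 1 — column means:
  mean(A) = (6 + 7 + 7 + 7) / 4 = 27/4 = 6.75
  mean(B) = (8 + 6 + 6 + 3) / 4 = 23/4 = 5.75
  mean(C) = (1 + 6 + 3 + 5) / 4 = 15/4 = 3.75

Step 2 — sample covariance S[i,j] = (1/(n-1)) · Σ_k (x_{k,i} - mean_i) · (x_{k,j} - mean_j), with n-1 = 3.
  S[A,A] = ((-0.75)·(-0.75) + (0.25)·(0.25) + (0.25)·(0.25) + (0.25)·(0.25)) / 3 = 0.75/3 = 0.25
  S[A,B] = ((-0.75)·(2.25) + (0.25)·(0.25) + (0.25)·(0.25) + (0.25)·(-2.75)) / 3 = -2.25/3 = -0.75
  S[A,C] = ((-0.75)·(-2.75) + (0.25)·(2.25) + (0.25)·(-0.75) + (0.25)·(1.25)) / 3 = 2.75/3 = 0.9167
  S[B,B] = ((2.25)·(2.25) + (0.25)·(0.25) + (0.25)·(0.25) + (-2.75)·(-2.75)) / 3 = 12.75/3 = 4.25
  S[B,C] = ((2.25)·(-2.75) + (0.25)·(2.25) + (0.25)·(-0.75) + (-2.75)·(1.25)) / 3 = -9.25/3 = -3.0833
  S[C,C] = ((-2.75)·(-2.75) + (2.25)·(2.25) + (-0.75)·(-0.75) + (1.25)·(1.25)) / 3 = 14.75/3 = 4.9167

S is symmetric (S[j,i] = S[i,j]). Assembling:

S = [[0.25, -0.75, 0.9167],
 [-0.75, 4.25, -3.0833],
 [0.9167, -3.0833, 4.9167]]


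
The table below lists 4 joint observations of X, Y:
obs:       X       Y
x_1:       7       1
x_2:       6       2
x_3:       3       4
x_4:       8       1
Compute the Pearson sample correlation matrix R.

Step 1 — column means:
  mean(X) = (7 + 6 + 3 + 8) / 4 = 24/4 = 6
  mean(Y) = (1 + 2 + 4 + 1) / 4 = 8/4 = 2

Step 2 — sample variances and covariances s[i,j] = (1/(n-1)) · Σ_k (x_{k,i} - mean_i) · (x_{k,j} - mean_j), with n-1 = 3:
  s[X,X] = ((1)·(1) + (0)·(0) + (-3)·(-3) + (2)·(2)) / 3 = 14/3 = 4.6667
  s[X,Y] = ((1)·(-1) + (0)·(0) + (-3)·(2) + (2)·(-1)) / 3 = -9/3 = -3
  s[Y,Y] = ((-1)·(-1) + (0)·(0) + (2)·(2) + (-1)·(-1)) / 3 = 6/3 = 2
  Sample standard deviations s_i = √(s[i,i]):
  s(X) = √(4.6667) = 2.1602
  s(Y) = √(2) = 1.4142

Step 3 — r_{ij} = s_{ij} / (s_i · s_j):
  r[X,X] = 1 (diagonal).
  r[X,Y] = -3 / (2.1602 · 1.4142) = -3 / 3.0551 = -0.982
  r[Y,Y] = 1 (diagonal).

R is symmetric with unit diagonal. Assembling:

R = [[1, -0.982],
 [-0.982, 1]]


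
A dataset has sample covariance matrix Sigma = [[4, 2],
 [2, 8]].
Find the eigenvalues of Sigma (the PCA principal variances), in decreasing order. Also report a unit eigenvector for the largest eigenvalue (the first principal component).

Step 1 — characteristic polynomial of 2×2 Sigma:
  det(Sigma - λI) = λ² - trace · λ + det = 0.
  trace = 4 + 8 = 12, det = 4·8 - (2)² = 28.
Step 2 — discriminant:
  Δ = trace² - 4·det = 144 - 112 = 32.
Step 3 — eigenvalues:
  λ = (trace ± √Δ)/2 = (12 ± 5.6569)/2,
  λ_1 = 8.8284,  λ_2 = 3.1716.

Step 4 — unit eigenvector for λ_1: solve (Sigma - λ_1 I)v = 0. First row:
  (4 - 8.8284)·v_x + (2)·v_y = 0, i.e. (-4.8284)·v_x + (2)·v_y = 0,
  so v ∝ (b, λ_1 - a) = (2, 4.8284) = u.
  ||u|| = √((2)² + (4.8284)²) = √(27.3137) ≈ 5.2263,
  v_1 = u/||u|| ≈ (0.3827, 0.9239) (||v_1|| = 1).

λ_1 = 8.8284,  λ_2 = 3.1716;  v_1 ≈ (0.3827, 0.9239)


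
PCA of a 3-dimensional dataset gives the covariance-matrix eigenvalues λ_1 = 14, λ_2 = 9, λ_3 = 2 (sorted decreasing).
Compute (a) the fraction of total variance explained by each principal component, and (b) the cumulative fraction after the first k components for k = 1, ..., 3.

Step 1 — total variance = trace(Sigma) = Σ λ_i = 14 + 9 + 2 = 25.

Step 2 — fraction explained by component i = λ_i / Σ λ:
  PC1: 14/25 = 0.56
  PC2: 9/25 = 0.36
  PC3: 2/25 = 0.08

Step 3 — cumulative fraction after k components = (λ_1 + ... + λ_k) / Σ λ:
  k = 1: 14/25 = 0.56
  k = 2: (14 + 9)/25 = 23/25 = 0.92
  k = 3: (14 + 9 + 2)/25 = 25/25 = 1

Summary (fraction, with percent):

explained: PC1 0.56 (56%), PC2 0.36 (36%), PC3 0.08 (8%);  cumulative: 0.56, 0.92, 1


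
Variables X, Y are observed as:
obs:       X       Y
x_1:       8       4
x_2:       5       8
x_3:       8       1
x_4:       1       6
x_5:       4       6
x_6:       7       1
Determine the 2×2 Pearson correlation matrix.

Step 1 — column means:
  mean(X) = (8 + 5 + 8 + 1 + 4 + 7) / 6 = 33/6 = 5.5
  mean(Y) = (4 + 8 + 1 + 6 + 6 + 1) / 6 = 26/6 = 4.3333

Step 2 — sample variances and covariances s[i,j] = (1/(n-1)) · Σ_k (x_{k,i} - mean_i) · (x_{k,j} - mean_j), with n-1 = 5:
  s[X,X] = ((2.5)·(2.5) + (-0.5)·(-0.5) + (2.5)·(2.5) + (-4.5)·(-4.5) + (-1.5)·(-1.5) + (1.5)·(1.5)) / 5 = 37.5/5 = 7.5
  s[X,Y] = ((2.5)·(-0.3333) + (-0.5)·(3.6667) + (2.5)·(-3.3333) + (-4.5)·(1.6667) + (-1.5)·(1.6667) + (1.5)·(-3.3333)) / 5 = -26/5 = -5.2
  s[Y,Y] = ((-0.3333)·(-0.3333) + (3.6667)·(3.6667) + (-3.3333)·(-3.3333) + (1.6667)·(1.6667) + (1.6667)·(1.6667) + (-3.3333)·(-3.3333)) / 5 = 41.3333/5 = 8.2667
  Sample standard deviations s_i = √(s[i,i]):
  s(X) = √(7.5) = 2.7386
  s(Y) = √(8.2667) = 2.8752

Step 3 — r_{ij} = s_{ij} / (s_i · s_j):
  r[X,X] = 1 (diagonal).
  r[X,Y] = -5.2 / (2.7386 · 2.8752) = -5.2 / 7.874 = -0.6604
  r[Y,Y] = 1 (diagonal).

R is symmetric with unit diagonal. Assembling:

R = [[1, -0.6604],
 [-0.6604, 1]]


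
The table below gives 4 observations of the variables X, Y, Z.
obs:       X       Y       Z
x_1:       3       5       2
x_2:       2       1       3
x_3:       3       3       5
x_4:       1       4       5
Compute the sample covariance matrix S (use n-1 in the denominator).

Step 1 — column means:
  mean(X) = (3 + 2 + 3 + 1) / 4 = 9/4 = 2.25
  mean(Y) = (5 + 1 + 3 + 4) / 4 = 13/4 = 3.25
  mean(Z) = (2 + 3 + 5 + 5) / 4 = 15/4 = 3.75

Step 2 — sample covariance S[i,j] = (1/(n-1)) · Σ_k (x_{k,i} - mean_i) · (x_{k,j} - mean_j), with n-1 = 3.
  S[X,X] = ((0.75)·(0.75) + (-0.25)·(-0.25) + (0.75)·(0.75) + (-1.25)·(-1.25)) / 3 = 2.75/3 = 0.9167
  S[X,Y] = ((0.75)·(1.75) + (-0.25)·(-2.25) + (0.75)·(-0.25) + (-1.25)·(0.75)) / 3 = 0.75/3 = 0.25
  S[X,Z] = ((0.75)·(-1.75) + (-0.25)·(-0.75) + (0.75)·(1.25) + (-1.25)·(1.25)) / 3 = -1.75/3 = -0.5833
  S[Y,Y] = ((1.75)·(1.75) + (-2.25)·(-2.25) + (-0.25)·(-0.25) + (0.75)·(0.75)) / 3 = 8.75/3 = 2.9167
  S[Y,Z] = ((1.75)·(-1.75) + (-2.25)·(-0.75) + (-0.25)·(1.25) + (0.75)·(1.25)) / 3 = -0.75/3 = -0.25
  S[Z,Z] = ((-1.75)·(-1.75) + (-0.75)·(-0.75) + (1.25)·(1.25) + (1.25)·(1.25)) / 3 = 6.75/3 = 2.25

S is symmetric (S[j,i] = S[i,j]). Assembling:

S = [[0.9167, 0.25, -0.5833],
 [0.25, 2.9167, -0.25],
 [-0.5833, -0.25, 2.25]]


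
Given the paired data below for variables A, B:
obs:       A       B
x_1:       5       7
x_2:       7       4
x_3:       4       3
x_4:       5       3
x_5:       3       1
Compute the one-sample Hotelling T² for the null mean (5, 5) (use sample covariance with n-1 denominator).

Step 1 — sample mean vector:
  mean(A) = (5 + 7 + 4 + 5 + 3) / 5 = 24/5 = 4.8
  mean(B) = (7 + 4 + 3 + 3 + 1) / 5 = 18/5 = 3.6
  x̄ = (4.8, 3.6),  deviation x̄ - mu_0 = (4.8, 3.6) - (5, 5) = (-0.2, -1.4).

Step 2 — sample covariance matrix, S[i,j] = (1/(n-1)) · Σ_k (x_{k,i} - mean_i) · (x_{k,j} - mean_j), divisor n-1 = 4:
  S[A,A] = ((0.2)·(0.2) + (2.2)·(2.2) + (-0.8)·(-0.8) + (0.2)·(0.2) + (-1.8)·(-1.8)) / 4 = 8.8/4 = 2.2
  S[A,B] = ((0.2)·(3.4) + (2.2)·(0.4) + (-0.8)·(-0.6) + (0.2)·(-0.6) + (-1.8)·(-2.6)) / 4 = 6.6/4 = 1.65
  S[B,B] = ((3.4)·(3.4) + (0.4)·(0.4) + (-0.6)·(-0.6) + (-0.6)·(-0.6) + (-2.6)·(-2.6)) / 4 = 19.2/4 = 4.8
  S = [[2.2, 1.65],
 [1.65, 4.8]].

Step 3 — invert S. det(S) = 2.2·4.8 - (1.65)² = 7.8375.
  S^{-1} = (1/det) · [[d, -b], [-b, a]] = [[0.6124, -0.2105],
 [-0.2105, 0.2807]].

Step 4 — quadratic form (x̄ - mu_0)^T · S^{-1} · (x̄ - mu_0):
  S^{-1} · (x̄ - mu_0) = (0.1722, -0.3509),
  (x̄ - mu_0)^T · [...] = (-0.2)·(0.1722) + (-1.4)·(-0.3509) = 0.4568.

Step 5 — scale by n: T² = 5 · 0.4568 = 2.2839.

T² ≈ 2.2839


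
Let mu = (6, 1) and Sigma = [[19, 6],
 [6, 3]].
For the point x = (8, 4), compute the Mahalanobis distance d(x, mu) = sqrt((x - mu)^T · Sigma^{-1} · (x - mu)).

Step 1 — centre the observation: (x - mu) = (2, 3).

Step 2 — invert Sigma. det(Sigma) = 19·3 - (6)² = 21.
  Sigma^{-1} = (1/det) · [[d, -b], [-b, a]] = [[0.1429, -0.2857],
 [-0.2857, 0.9048]].

Step 3 — form the quadratic (x - mu)^T · Sigma^{-1} · (x - mu):
  Sigma^{-1} · (x - mu) = (-0.5714, 2.1429).
  (x - mu)^T · [Sigma^{-1} · (x - mu)] = (2)·(-0.5714) + (3)·(2.1429) = 5.2857.

Step 4 — take square root: d = √(5.2857) ≈ 2.2991.

d(x, mu) = √(5.2857) ≈ 2.2991


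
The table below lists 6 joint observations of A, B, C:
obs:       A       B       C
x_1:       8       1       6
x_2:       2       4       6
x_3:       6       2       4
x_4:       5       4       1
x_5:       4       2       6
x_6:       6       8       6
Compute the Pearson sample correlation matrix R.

Step 1 — column means:
  mean(A) = (8 + 2 + 6 + 5 + 4 + 6) / 6 = 31/6 = 5.1667
  mean(B) = (1 + 4 + 2 + 4 + 2 + 8) / 6 = 21/6 = 3.5
  mean(C) = (6 + 6 + 4 + 1 + 6 + 6) / 6 = 29/6 = 4.8333

Step 2 — sample variances and covariances s[i,j] = (1/(n-1)) · Σ_k (x_{k,i} - mean_i) · (x_{k,j} - mean_j), with n-1 = 5:
  s[A,A] = ((2.8333)·(2.8333) + (-3.1667)·(-3.1667) + (0.8333)·(0.8333) + (-0.1667)·(-0.1667) + (-1.1667)·(-1.1667) + (0.8333)·(0.8333)) / 5 = 20.8333/5 = 4.1667
  s[A,B] = ((2.8333)·(-2.5) + (-3.1667)·(0.5) + (0.8333)·(-1.5) + (-0.1667)·(0.5) + (-1.1667)·(-1.5) + (0.8333)·(4.5)) / 5 = -4.5/5 = -0.9
  s[A,C] = ((2.8333)·(1.1667) + (-3.1667)·(1.1667) + (0.8333)·(-0.8333) + (-0.1667)·(-3.8333) + (-1.1667)·(1.1667) + (0.8333)·(1.1667)) / 5 = -0.8333/5 = -0.1667
  s[B,B] = ((-2.5)·(-2.5) + (0.5)·(0.5) + (-1.5)·(-1.5) + (0.5)·(0.5) + (-1.5)·(-1.5) + (4.5)·(4.5)) / 5 = 31.5/5 = 6.3
  s[B,C] = ((-2.5)·(1.1667) + (0.5)·(1.1667) + (-1.5)·(-0.8333) + (0.5)·(-3.8333) + (-1.5)·(1.1667) + (4.5)·(1.1667)) / 5 = 0.5/5 = 0.1
  s[C,C] = ((1.1667)·(1.1667) + (1.1667)·(1.1667) + (-0.8333)·(-0.8333) + (-3.8333)·(-3.8333) + (1.1667)·(1.1667) + (1.1667)·(1.1667)) / 5 = 20.8333/5 = 4.1667
  Sample standard deviations s_i = √(s[i,i]):
  s(A) = √(4.1667) = 2.0412
  s(B) = √(6.3) = 2.51
  s(C) = √(4.1667) = 2.0412

Step 3 — r_{ij} = s_{ij} / (s_i · s_j):
  r[A,A] = 1 (diagonal).
  r[A,B] = -0.9 / (2.0412 · 2.51) = -0.9 / 5.1235 = -0.1757
  r[A,C] = -0.1667 / (2.0412 · 2.0412) = -0.1667 / 4.1667 = -0.04
  r[B,B] = 1 (diagonal).
  r[B,C] = 0.1 / (2.51 · 2.0412) = 0.1 / 5.1235 = 0.0195
  r[C,C] = 1 (diagonal).

R is symmetric with unit diagonal. Assembling:

R = [[1, -0.1757, -0.04],
 [-0.1757, 1, 0.0195],
 [-0.04, 0.0195, 1]]


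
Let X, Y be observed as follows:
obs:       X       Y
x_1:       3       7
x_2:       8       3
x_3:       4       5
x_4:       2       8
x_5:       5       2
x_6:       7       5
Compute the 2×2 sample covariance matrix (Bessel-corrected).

Step 1 — column means:
  mean(X) = (3 + 8 + 4 + 2 + 5 + 7) / 6 = 29/6 = 4.8333
  mean(Y) = (7 + 3 + 5 + 8 + 2 + 5) / 6 = 30/6 = 5

Step 2 — sample covariance S[i,j] = (1/(n-1)) · Σ_k (x_{k,i} - mean_i) · (x_{k,j} - mean_j), with n-1 = 5.
  S[X,X] = ((-1.8333)·(-1.8333) + (3.1667)·(3.1667) + (-0.8333)·(-0.8333) + (-2.8333)·(-2.8333) + (0.1667)·(0.1667) + (2.1667)·(2.1667)) / 5 = 26.8333/5 = 5.3667
  S[X,Y] = ((-1.8333)·(2) + (3.1667)·(-2) + (-0.8333)·(0) + (-2.8333)·(3) + (0.1667)·(-3) + (2.1667)·(0)) / 5 = -19/5 = -3.8
  S[Y,Y] = ((2)·(2) + (-2)·(-2) + (0)·(0) + (3)·(3) + (-3)·(-3) + (0)·(0)) / 5 = 26/5 = 5.2

S is symmetric (S[j,i] = S[i,j]). Assembling:

S = [[5.3667, -3.8],
 [-3.8, 5.2]]


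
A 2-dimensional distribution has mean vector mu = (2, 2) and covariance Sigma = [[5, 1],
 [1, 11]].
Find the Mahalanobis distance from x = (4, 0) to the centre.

Step 1 — centre the observation: (x - mu) = (2, -2).

Step 2 — invert Sigma. det(Sigma) = 5·11 - (1)² = 54.
  Sigma^{-1} = (1/det) · [[d, -b], [-b, a]] = [[0.2037, -0.0185],
 [-0.0185, 0.0926]].

Step 3 — form the quadratic (x - mu)^T · Sigma^{-1} · (x - mu):
  Sigma^{-1} · (x - mu) = (0.4444, -0.2222).
  (x - mu)^T · [Sigma^{-1} · (x - mu)] = (2)·(0.4444) + (-2)·(-0.2222) = 1.3333.

Step 4 — take square root: d = √(1.3333) ≈ 1.1547.

d(x, mu) = √(1.3333) ≈ 1.1547


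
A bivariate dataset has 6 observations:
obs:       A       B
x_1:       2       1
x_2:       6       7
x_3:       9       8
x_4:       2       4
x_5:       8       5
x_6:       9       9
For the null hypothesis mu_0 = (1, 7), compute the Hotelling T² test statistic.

Step 1 — sample mean vector:
  mean(A) = (2 + 6 + 9 + 2 + 8 + 9) / 6 = 36/6 = 6
  mean(B) = (1 + 7 + 8 + 4 + 5 + 9) / 6 = 34/6 = 5.6667
  x̄ = (6, 5.6667),  deviation x̄ - mu_0 = (6, 5.6667) - (1, 7) = (5, -1.3333).

Step 2 — sample covariance matrix, S[i,j] = (1/(n-1)) · Σ_k (x_{k,i} - mean_i) · (x_{k,j} - mean_j), divisor n-1 = 5:
  S[A,A] = ((-4)·(-4) + (0)·(0) + (3)·(3) + (-4)·(-4) + (2)·(2) + (3)·(3)) / 5 = 54/5 = 10.8
  S[A,B] = ((-4)·(-4.6667) + (0)·(1.3333) + (3)·(2.3333) + (-4)·(-1.6667) + (2)·(-0.6667) + (3)·(3.3333)) / 5 = 41/5 = 8.2
  S[B,B] = ((-4.6667)·(-4.6667) + (1.3333)·(1.3333) + (2.3333)·(2.3333) + (-1.6667)·(-1.6667) + (-0.6667)·(-0.6667) + (3.3333)·(3.3333)) / 5 = 43.3333/5 = 8.6667
  S = [[10.8, 8.2],
 [8.2, 8.6667]].

Step 3 — invert S. det(S) = 10.8·8.6667 - (8.2)² = 26.36.
  S^{-1} = (1/det) · [[d, -b], [-b, a]] = [[0.3288, -0.3111],
 [-0.3111, 0.4097]].

Step 4 — quadratic form (x̄ - mu_0)^T · S^{-1} · (x̄ - mu_0):
  S^{-1} · (x̄ - mu_0) = (2.0587, -2.1017),
  (x̄ - mu_0)^T · [...] = (5)·(2.0587) + (-1.3333)·(-2.1017) = 13.0956.

Step 5 — scale by n: T² = 6 · 13.0956 = 78.5736.

T² ≈ 78.5736


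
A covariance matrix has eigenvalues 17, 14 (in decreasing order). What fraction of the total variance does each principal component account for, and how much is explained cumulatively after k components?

Step 1 — total variance = trace(Sigma) = Σ λ_i = 17 + 14 = 31.

Step 2 — fraction explained by component i = λ_i / Σ λ:
  PC1: 17/31 = 0.5484
  PC2: 14/31 = 0.4516

Step 3 — cumulative fraction after k components = (λ_1 + ... + λ_k) / Σ λ:
  k = 1: 17/31 = 0.5484
  k = 2: (17 + 14)/31 = 31/31 = 1

Summary (fraction, with percent):

explained: PC1 0.5484 (54.84%), PC2 0.4516 (45.16%);  cumulative: 0.5484, 1


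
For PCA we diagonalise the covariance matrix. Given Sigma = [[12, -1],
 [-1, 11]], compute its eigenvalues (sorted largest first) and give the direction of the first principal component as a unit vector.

Step 1 — characteristic polynomial of 2×2 Sigma:
  det(Sigma - λI) = λ² - trace · λ + det = 0.
  trace = 12 + 11 = 23, det = 12·11 - (-1)² = 131.
Step 2 — discriminant:
  Δ = trace² - 4·det = 529 - 524 = 5.
Step 3 — eigenvalues:
  λ = (trace ± √Δ)/2 = (23 ± 2.2361)/2,
  λ_1 = 12.618,  λ_2 = 10.382.

Step 4 — unit eigenvector for λ_1: solve (Sigma - λ_1 I)v = 0. First row:
  (12 - 12.618)·v_x + (-1)·v_y = 0, i.e. (-0.618)·v_x + (-1)·v_y = 0,
  so v ∝ (b, λ_1 - a) = (-1, 0.618); multiply by -1 so the first entry is positive: u = (1, -0.618).
  ||u|| = √((1)² + (-0.618)²) = √(1.382) ≈ 1.1756,
  v_1 = u/||u|| ≈ (0.8507, -0.5257) (||v_1|| = 1).

λ_1 = 12.618,  λ_2 = 10.382;  v_1 ≈ (0.8507, -0.5257)


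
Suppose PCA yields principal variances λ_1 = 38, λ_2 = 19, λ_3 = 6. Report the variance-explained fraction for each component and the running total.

Step 1 — total variance = trace(Sigma) = Σ λ_i = 38 + 19 + 6 = 63.

Step 2 — fraction explained by component i = λ_i / Σ λ:
  PC1: 38/63 = 0.6032
  PC2: 19/63 = 0.3016
  PC3: 6/63 = 0.0952

Step 3 — cumulative fraction after k components = (λ_1 + ... + λ_k) / Σ λ:
  k = 1: 38/63 = 0.6032
  k = 2: (38 + 19)/63 = 57/63 = 0.9048
  k = 3: (38 + 19 + 6)/63 = 63/63 = 1

Summary (fraction, with percent):

explained: PC1 0.6032 (60.32%), PC2 0.3016 (30.16%), PC3 0.0952 (9.52%);  cumulative: 0.6032, 0.9048, 1


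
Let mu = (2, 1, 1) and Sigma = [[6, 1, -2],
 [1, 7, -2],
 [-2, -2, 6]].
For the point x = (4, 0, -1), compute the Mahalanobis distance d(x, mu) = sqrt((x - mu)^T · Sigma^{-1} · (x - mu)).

Step 1 — centre the observation: (x - mu) = (2, -1, -2).

Step 2 — invert Sigma (cofactor / det for 3×3, or solve directly):
  Sigma^{-1} = [[0.1881, -0.0099, 0.0594],
 [-0.0099, 0.1584, 0.0495],
 [0.0594, 0.0495, 0.203]].

Step 3 — form the quadratic (x - mu)^T · Sigma^{-1} · (x - mu):
  Sigma^{-1} · (x - mu) = (0.2673, -0.2772, -0.3366).
  (x - mu)^T · [Sigma^{-1} · (x - mu)] = (2)·(0.2673) + (-1)·(-0.2772) + (-2)·(-0.3366) = 1.4851.

Step 4 — take square root: d = √(1.4851) ≈ 1.2187.

d(x, mu) = √(1.4851) ≈ 1.2187


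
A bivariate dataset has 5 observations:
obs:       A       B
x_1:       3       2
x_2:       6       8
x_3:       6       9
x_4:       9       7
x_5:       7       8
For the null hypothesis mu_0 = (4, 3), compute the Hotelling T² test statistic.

Step 1 — sample mean vector:
  mean(A) = (3 + 6 + 6 + 9 + 7) / 5 = 31/5 = 6.2
  mean(B) = (2 + 8 + 9 + 7 + 8) / 5 = 34/5 = 6.8
  x̄ = (6.2, 6.8),  deviation x̄ - mu_0 = (6.2, 6.8) - (4, 3) = (2.2, 3.8).

Step 2 — sample covariance matrix, S[i,j] = (1/(n-1)) · Σ_k (x_{k,i} - mean_i) · (x_{k,j} - mean_j), divisor n-1 = 4:
  S[A,A] = ((-3.2)·(-3.2) + (-0.2)·(-0.2) + (-0.2)·(-0.2) + (2.8)·(2.8) + (0.8)·(0.8)) / 4 = 18.8/4 = 4.7
  S[A,B] = ((-3.2)·(-4.8) + (-0.2)·(1.2) + (-0.2)·(2.2) + (2.8)·(0.2) + (0.8)·(1.2)) / 4 = 16.2/4 = 4.05
  S[B,B] = ((-4.8)·(-4.8) + (1.2)·(1.2) + (2.2)·(2.2) + (0.2)·(0.2) + (1.2)·(1.2)) / 4 = 30.8/4 = 7.7
  S = [[4.7, 4.05],
 [4.05, 7.7]].

Step 3 — invert S. det(S) = 4.7·7.7 - (4.05)² = 19.7875.
  S^{-1} = (1/det) · [[d, -b], [-b, a]] = [[0.3891, -0.2047],
 [-0.2047, 0.2375]].

Step 4 — quadratic form (x̄ - mu_0)^T · S^{-1} · (x̄ - mu_0):
  S^{-1} · (x̄ - mu_0) = (0.0783, 0.4523),
  (x̄ - mu_0)^T · [...] = (2.2)·(0.0783) + (3.8)·(0.4523) = 1.8911.

Step 5 — scale by n: T² = 5 · 1.8911 = 9.4555.

T² ≈ 9.4555


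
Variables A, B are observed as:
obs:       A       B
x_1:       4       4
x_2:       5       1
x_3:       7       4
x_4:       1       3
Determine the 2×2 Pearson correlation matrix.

Step 1 — column means:
  mean(A) = (4 + 5 + 7 + 1) / 4 = 17/4 = 4.25
  mean(B) = (4 + 1 + 4 + 3) / 4 = 12/4 = 3

Step 2 — sample variances and covariances s[i,j] = (1/(n-1)) · Σ_k (x_{k,i} - mean_i) · (x_{k,j} - mean_j), with n-1 = 3:
  s[A,A] = ((-0.25)·(-0.25) + (0.75)·(0.75) + (2.75)·(2.75) + (-3.25)·(-3.25)) / 3 = 18.75/3 = 6.25
  s[A,B] = ((-0.25)·(1) + (0.75)·(-2) + (2.75)·(1) + (-3.25)·(0)) / 3 = 1/3 = 0.3333
  s[B,B] = ((1)·(1) + (-2)·(-2) + (1)·(1) + (0)·(0)) / 3 = 6/3 = 2
  Sample standard deviations s_i = √(s[i,i]):
  s(A) = √(6.25) = 2.5
  s(B) = √(2) = 1.4142

Step 3 — r_{ij} = s_{ij} / (s_i · s_j):
  r[A,A] = 1 (diagonal).
  r[A,B] = 0.3333 / (2.5 · 1.4142) = 0.3333 / 3.5355 = 0.0943
  r[B,B] = 1 (diagonal).

R is symmetric with unit diagonal. Assembling:

R = [[1, 0.0943],
 [0.0943, 1]]


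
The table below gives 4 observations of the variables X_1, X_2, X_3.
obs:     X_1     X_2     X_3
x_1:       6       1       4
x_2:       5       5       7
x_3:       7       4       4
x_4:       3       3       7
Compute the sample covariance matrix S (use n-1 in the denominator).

Step 1 — column means:
  mean(X_1) = (6 + 5 + 7 + 3) / 4 = 21/4 = 5.25
  mean(X_2) = (1 + 5 + 4 + 3) / 4 = 13/4 = 3.25
  mean(X_3) = (4 + 7 + 4 + 7) / 4 = 22/4 = 5.5

Step 2 — sample covariance S[i,j] = (1/(n-1)) · Σ_k (x_{k,i} - mean_i) · (x_{k,j} - mean_j), with n-1 = 3.
  S[X_1,X_1] = ((0.75)·(0.75) + (-0.25)·(-0.25) + (1.75)·(1.75) + (-2.25)·(-2.25)) / 3 = 8.75/3 = 2.9167
  S[X_1,X_2] = ((0.75)·(-2.25) + (-0.25)·(1.75) + (1.75)·(0.75) + (-2.25)·(-0.25)) / 3 = -0.25/3 = -0.0833
  S[X_1,X_3] = ((0.75)·(-1.5) + (-0.25)·(1.5) + (1.75)·(-1.5) + (-2.25)·(1.5)) / 3 = -7.5/3 = -2.5
  S[X_2,X_2] = ((-2.25)·(-2.25) + (1.75)·(1.75) + (0.75)·(0.75) + (-0.25)·(-0.25)) / 3 = 8.75/3 = 2.9167
  S[X_2,X_3] = ((-2.25)·(-1.5) + (1.75)·(1.5) + (0.75)·(-1.5) + (-0.25)·(1.5)) / 3 = 4.5/3 = 1.5
  S[X_3,X_3] = ((-1.5)·(-1.5) + (1.5)·(1.5) + (-1.5)·(-1.5) + (1.5)·(1.5)) / 3 = 9/3 = 3

S is symmetric (S[j,i] = S[i,j]). Assembling:

S = [[2.9167, -0.0833, -2.5],
 [-0.0833, 2.9167, 1.5],
 [-2.5, 1.5, 3]]


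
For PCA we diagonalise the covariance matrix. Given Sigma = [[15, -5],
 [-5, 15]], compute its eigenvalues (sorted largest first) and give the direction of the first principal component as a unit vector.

Step 1 — characteristic polynomial of 2×2 Sigma:
  det(Sigma - λI) = λ² - trace · λ + det = 0.
  trace = 15 + 15 = 30, det = 15·15 - (-5)² = 200.
Step 2 — discriminant:
  Δ = trace² - 4·det = 900 - 800 = 100.
Step 3 — eigenvalues:
  λ = (trace ± √Δ)/2 = (30 ± 10)/2,
  λ_1 = 20,  λ_2 = 10.

Step 4 — unit eigenvector for λ_1: solve (Sigma - λ_1 I)v = 0. First row:
  (15 - 20)·v_x + (-5)·v_y = 0, i.e. (-5)·v_x + (-5)·v_y = 0,
  so v ∝ (b, λ_1 - a) = (-5, 5); multiply by -1 so the first entry is positive: u = (5, -5).
  ||u|| = √((5)² + (-5)²) = √(50) ≈ 7.0711,
  v_1 = u/||u|| ≈ (0.7071, -0.7071) (||v_1|| = 1).

λ_1 = 20,  λ_2 = 10;  v_1 ≈ (0.7071, -0.7071)


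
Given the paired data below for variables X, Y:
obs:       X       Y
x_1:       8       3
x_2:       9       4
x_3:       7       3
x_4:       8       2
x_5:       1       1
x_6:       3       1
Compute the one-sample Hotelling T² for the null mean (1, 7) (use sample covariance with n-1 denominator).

Step 1 — sample mean vector:
  mean(X) = (8 + 9 + 7 + 8 + 1 + 3) / 6 = 36/6 = 6
  mean(Y) = (3 + 4 + 3 + 2 + 1 + 1) / 6 = 14/6 = 2.3333
  x̄ = (6, 2.3333),  deviation x̄ - mu_0 = (6, 2.3333) - (1, 7) = (5, -4.6667).

Step 2 — sample covariance matrix, S[i,j] = (1/(n-1)) · Σ_k (x_{k,i} - mean_i) · (x_{k,j} - mean_j), divisor n-1 = 5:
  S[X,X] = ((2)·(2) + (3)·(3) + (1)·(1) + (2)·(2) + (-5)·(-5) + (-3)·(-3)) / 5 = 52/5 = 10.4
  S[X,Y] = ((2)·(0.6667) + (3)·(1.6667) + (1)·(0.6667) + (2)·(-0.3333) + (-5)·(-1.3333) + (-3)·(-1.3333)) / 5 = 17/5 = 3.4
  S[Y,Y] = ((0.6667)·(0.6667) + (1.6667)·(1.6667) + (0.6667)·(0.6667) + (-0.3333)·(-0.3333) + (-1.3333)·(-1.3333) + (-1.3333)·(-1.3333)) / 5 = 7.3333/5 = 1.4667
  S = [[10.4, 3.4],
 [3.4, 1.4667]].

Step 3 — invert S. det(S) = 10.4·1.4667 - (3.4)² = 3.6933.
  S^{-1} = (1/det) · [[d, -b], [-b, a]] = [[0.3971, -0.9206],
 [-0.9206, 2.8159]].

Step 4 — quadratic form (x̄ - mu_0)^T · S^{-1} · (x̄ - mu_0):
  S^{-1} · (x̄ - mu_0) = (6.2816, -17.7437),
  (x̄ - mu_0)^T · [...] = (5)·(6.2816) + (-4.6667)·(-17.7437) = 114.2118.

Step 5 — scale by n: T² = 6 · 114.2118 = 685.2708.

T² ≈ 685.2708
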